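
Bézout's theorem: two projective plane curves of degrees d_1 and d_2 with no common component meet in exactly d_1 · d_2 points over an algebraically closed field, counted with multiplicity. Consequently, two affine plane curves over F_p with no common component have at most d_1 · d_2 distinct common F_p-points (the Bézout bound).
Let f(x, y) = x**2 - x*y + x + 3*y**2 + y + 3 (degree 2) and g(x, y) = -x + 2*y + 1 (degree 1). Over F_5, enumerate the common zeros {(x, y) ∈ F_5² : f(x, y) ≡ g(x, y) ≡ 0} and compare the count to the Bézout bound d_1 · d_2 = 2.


Common zeros: {(1, 0)}; count = 1; Bézout bound = 2.

deg(f) = 2, deg(g) = 1, so Bézout bound = 2.
Scan x ∈ F_5. For each x, list the y ∈ F_5 with f(x, y) ≡ 0 and those with g(x, y) ≡ 0 (mod 5); the common zeros in that column are the intersection.
  x = 0: f ≡ 0 at y ∈ {4}; g ≡ 0 at y ∈ {2}; common: ∅.
  x = 1: f ≡ 0 at y ∈ {0}; g ≡ 0 at y ∈ {0}; common: {0}.
  x = 2: f ≡ 0 at y ∈ ∅; g ≡ 0 at y ∈ {3}; common: ∅.
  x = 3: f ≡ 0 at y ∈ {0, 4}; g ≡ 0 at y ∈ {1}; common: ∅.
  x = 4: f ≡ 0 at y ∈ ∅; g ≡ 0 at y ∈ {4}; common: ∅.
Collecting: common zeros = {(1, 0)}, so the count is 1.
Comparison with the Bézout bound: 1 ≤ 2 = deg(f)·deg(g), as expected for curves with no common component (the affine F_5-count falls short of the bound because intersections may lie at infinity, over extension fields, or carry multiplicity).


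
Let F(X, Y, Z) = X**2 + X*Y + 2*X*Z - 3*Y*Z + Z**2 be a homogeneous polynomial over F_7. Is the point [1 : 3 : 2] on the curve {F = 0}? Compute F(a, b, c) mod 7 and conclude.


F(1,3,2) ≡ 1 (mod 7); P is NOT on the curve.

Evaluate F(1, 3, 2) term-by-term (mod 7).
  X**2 ↦ 1·1·1·1 = 1
  X*Y ↦ 1·1·3·1 = 3
  2*X*Z ↦ 2·1·1·2 = 4
  -3*Y*Z ↦ -3·1·3·2 = -18
  Z**2 ↦ 1·1·1·4 = 4
Sum: F(1, 3, 2) = (1) + (3) + (4) + (-18) + (4) = -6.
Reducing mod 7: -6 ≡ 1 (mod 7).
Since F(a, b, c) ≡ 1 ≠ 0 (mod 7), P does NOT lie on the curve.


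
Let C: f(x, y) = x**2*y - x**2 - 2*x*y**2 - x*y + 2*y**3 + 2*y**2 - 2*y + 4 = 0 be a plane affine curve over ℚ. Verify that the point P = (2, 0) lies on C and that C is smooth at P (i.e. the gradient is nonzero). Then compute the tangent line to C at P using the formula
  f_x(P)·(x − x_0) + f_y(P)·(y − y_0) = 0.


Tangent line at P: 8 - 4*x = 0.

Step 1: f(2, 0) = 0, so P lies on C.
Step 2: partial derivatives
  f_x(x, y) = 2*x*y - 2*x - 2*y**2 - y, f_y(x, y) = x**2 - 4*x*y - x + 6*y**2 + 4*y - 2.
  f_x(P) = -4, f_y(P) = 0 (gradient nonzero, so P is smooth).
Step 3: tangent line at P: -4·(x − 2) + 0·(y − 0) = 0.
Expanding: 8 - 4*x = 0.


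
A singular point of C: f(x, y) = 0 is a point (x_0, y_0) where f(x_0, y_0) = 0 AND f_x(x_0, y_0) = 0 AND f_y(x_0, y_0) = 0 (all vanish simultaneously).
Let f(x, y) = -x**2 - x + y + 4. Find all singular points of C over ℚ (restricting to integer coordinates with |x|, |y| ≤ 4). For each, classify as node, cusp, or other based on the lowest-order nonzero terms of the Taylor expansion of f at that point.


No singular points in the scanned grid; C is smooth there.

Compute partial derivatives:
  f_x = -2*x - 1.
  f_y = 1.
f_y = 1 is a nonzero constant, so f_y never vanishes: no point (x, y) can satisfy f = f_x = f_y = 0. In particular no (x, y) ∈ {−4, ..., 4}² is singular; the curve is smooth.


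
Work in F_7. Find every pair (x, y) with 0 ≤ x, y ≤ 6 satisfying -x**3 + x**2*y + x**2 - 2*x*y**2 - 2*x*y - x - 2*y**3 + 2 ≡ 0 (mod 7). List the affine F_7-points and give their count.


Affine F_7-points: {(0, 1), (0, 2), (0, 4), (2, 4), (3, 4), (5, 6)}; count = 6.

For each of the 49 pairs (x, y) ∈ F_7², evaluate f(x, y) mod 7. Record the zeros.
  x = 0: [0↦2, 1↦0, 2↦0, 3↦4, 4↦0, 5↦4, 6↦4]  zeros at y ∈ {1, 2, 4}
  x = 1: [0↦1, 1↦3, 2↦3, 3↦3, 4↦5, 5↦4, 6↦2]  zeros at y ∈ ∅
  x = 2: [0↦3, 1↦4, 2↦6, 3↦4, 4↦0, 5↦3, 6↦1]  zeros at y ∈ {4}
  x = 3: [0↦2, 1↦4, 2↦3, 3↦1, 4↦0, 5↦2, 6↦2]  zeros at y ∈ {4}
  x = 4: [0↦6, 1↦4, 2↦2, 3↦2, 4↦6, 5↦2, 6↦6]  zeros at y ∈ ∅
  x = 5: [0↦2, 1↦5, 2↦4, 3↦1, 4↦5, 5↦4, 6↦0]  zeros at y ∈ {6}
  x = 6: [0↦5, 1↦1, 2↦3, 3↦6, 4↦5, 5↦2, 6↦6]  zeros at y ∈ ∅
Collecting zeros: affine points = {(0, 1), (0, 2), (0, 4), (2, 4), (3, 4), (5, 6)}.
Total count |C(F_7)_aff| = 6.


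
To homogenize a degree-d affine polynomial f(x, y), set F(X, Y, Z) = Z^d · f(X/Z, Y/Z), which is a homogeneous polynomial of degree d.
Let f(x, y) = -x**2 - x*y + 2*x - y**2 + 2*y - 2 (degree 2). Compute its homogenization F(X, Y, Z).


F(X, Y, Z) = -X**2 - X*Y + 2*X*Z - Y**2 + 2*Y*Z - 2*Z**2

deg(f) = 2.
Substitute x = X/Z, y = Y/Z into f, then multiply by Z^2.
  monomial -1·x^2·y^0 ↦ -1·X^2·Y^0·Z^0.
  monomial -1·x^1·y^1 ↦ -1·X^1·Y^1·Z^0.
  monomial 2·x^1·y^0 ↦ 2·X^1·Y^0·Z^1.
  monomial -1·x^0·y^2 ↦ -1·X^0·Y^2·Z^0.
  monomial 2·x^0·y^1 ↦ 2·X^0·Y^1·Z^1.
  monomial -2·x^0·y^0 ↦ -2·X^0·Y^0·Z^2.
Collecting: F(X, Y, Z) = -X**2 - X*Y + 2*X*Z - Y**2 + 2*Y*Z - 2*Z**2.


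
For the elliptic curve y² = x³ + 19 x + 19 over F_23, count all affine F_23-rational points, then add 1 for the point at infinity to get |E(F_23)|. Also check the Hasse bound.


Affine points = {(1, 4), (1, 19), (5, 3), (5, 20), (6, 2), (6, 21), (7, 9), (7, 14), (8, 4), (8, 19), (10, 6), (10, 17), (11, 8), (11, 15), (13, 5), (13, 18), (14, 4), (14, 19), (16, 7), (16, 16), (18, 11), (18, 12), (20, 2), (20, 21)}; affine count = 24; |E(F_23)| = 25.

Discriminant check: Δ ∝ 4a³ + 27b² = 4·19³ + 27·19² = 4·6859 + 27·361 ≡ 15 (mod 23). Nonzero ⇒ E is nonsingular.
For each x ∈ F_23, compute rhs = x³ + 19·x + 19 mod 23, then count y ∈ F_23 with y² ≡ rhs.
  x = 0: rhs = 19, matching y values: none (0 points).
  x = 1: rhs = 16, matching y values: 4, 19 (2 points).
  x = 2: rhs = 19, matching y values: none (0 points).
  x = 3: rhs = 11, matching y values: none (0 points).
  x = 4: rhs = 21, matching y values: none (0 points).
  x = 5: rhs = 9, matching y values: 3, 20 (2 points).
  x = 6: rhs = 4, matching y values: 2, 21 (2 points).
  x = 7: rhs = 12, matching y values: 9, 14 (2 points).
  x = 8: rhs = 16, matching y values: 4, 19 (2 points).
  x = 9: rhs = 22, matching y values: none (0 points).
  x = 10: rhs = 13, matching y values: 6, 17 (2 points).
  x = 11: rhs = 18, matching y values: 8, 15 (2 points).
  x = 12: rhs = 20, matching y values: none (0 points).
  x = 13: rhs = 2, matching y values: 5, 18 (2 points).
  x = 14: rhs = 16, matching y values: 4, 19 (2 points).
  x = 15: rhs = 22, matching y values: none (0 points).
  x = 16: rhs = 3, matching y values: 7, 16 (2 points).
  x = 17: rhs = 11, matching y values: none (0 points).
  x = 18: rhs = 6, matching y values: 11, 12 (2 points).
  x = 19: rhs = 17, matching y values: none (0 points).
  x = 20: rhs = 4, matching y values: 2, 21 (2 points).
  x = 21: rhs = 19, matching y values: none (0 points).
  x = 22: rhs = 22, matching y values: none (0 points).
Total affine count: 24.
Full point count |E(F_23)| = 24 + 1 = 25.
Hasse bound: |25 − (23+1)| = |1| = 1 ≤ 2√23 ≈ 9.5917 ✓.


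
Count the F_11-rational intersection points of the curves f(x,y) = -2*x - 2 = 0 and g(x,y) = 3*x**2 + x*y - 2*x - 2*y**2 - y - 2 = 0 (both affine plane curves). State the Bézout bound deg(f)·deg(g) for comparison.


Common zeros: ∅; count = 0; Bézout bound = 2.

deg(f) = 1, deg(g) = 2, so Bézout bound = 2.
Scan x ∈ F_11. For each x, list the y ∈ F_11 with f(x, y) ≡ 0 and those with g(x, y) ≡ 0 (mod 11); the common zeros in that column are the intersection.
  x = 0: f ≡ 0 at y ∈ ∅; g ≡ 0 at y ∈ ∅; common: ∅.
  x = 1: f ≡ 0 at y ∈ ∅; g ≡ 0 at y ∈ {4, 7}; common: ∅.
  x = 2: f ≡ 0 at y ∈ ∅; g ≡ 0 at y ∈ {2, 4}; common: ∅.
  x = 3: f ≡ 0 at y ∈ ∅; g ≡ 0 at y ∈ ∅; common: ∅.
  x = 4: f ≡ 0 at y ∈ ∅; g ≡ 0 at y ∈ {8, 10}; common: ∅.
  x = 5: f ≡ 0 at y ∈ ∅; g ≡ 0 at y ∈ {5, 8}; common: ∅.
  x = 6: f ≡ 0 at y ∈ ∅; g ≡ 0 at y ∈ ∅; common: ∅.
  x = 7: f ≡ 0 at y ∈ ∅; g ≡ 0 at y ∈ ∅; common: ∅.
  x = 8: f ≡ 0 at y ∈ ∅; g ≡ 0 at y ∈ {10}; common: ∅.
  x = 9: f ≡ 0 at y ∈ ∅; g ≡ 0 at y ∈ {2}; common: ∅.
  x = 10: f ≡ 0 at y ∈ {0, 1, 2, 3, 4, 5, 6, 7, 8, 9, 10}; g ≡ 0 at y ∈ ∅; common: ∅.
Collecting: common zeros = ∅, so the count is 0.
Comparison with the Bézout bound: 0 ≤ 2 = deg(f)·deg(g), as expected for curves with no common component (the affine F_11-count falls short of the bound because intersections may lie at infinity, over extension fields, or carry multiplicity).


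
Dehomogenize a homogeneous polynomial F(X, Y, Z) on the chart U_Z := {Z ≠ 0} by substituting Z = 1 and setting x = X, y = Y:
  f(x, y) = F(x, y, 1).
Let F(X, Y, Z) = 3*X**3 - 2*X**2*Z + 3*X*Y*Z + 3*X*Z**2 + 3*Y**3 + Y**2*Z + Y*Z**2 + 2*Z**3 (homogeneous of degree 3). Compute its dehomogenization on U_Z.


f(x, y) = 3*x**3 - 2*x**2 + 3*x*y + 3*x + 3*y**3 + y**2 + y + 2

On U_Z we set Z = 1. Each monomial c·X^i·Y^j·Z^k in F becomes c·x^i·y^j·1^k = c·x^i·y^j.
Substituting Z = 1: F(X, Y, 1) = 3*x**3 - 2*x**2 + 3*x*y + 3*x + 3*y**3 + y**2 + y + 2.
Note: deg(f) ≤ deg(F) = 3; strict inequality happens when F is divisible by Z (lost terms).


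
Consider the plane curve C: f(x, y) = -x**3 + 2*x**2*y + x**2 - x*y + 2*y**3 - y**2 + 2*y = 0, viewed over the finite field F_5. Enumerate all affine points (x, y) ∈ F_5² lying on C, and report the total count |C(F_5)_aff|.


Affine F_5-points: {(0, 0), (0, 4), (1, 0), (2, 1), (2, 3), (2, 4), (3, 1)}; count = 7.

For each of the 25 pairs (x, y) ∈ F_5², evaluate f(x, y) mod 5. Record the zeros.
  x = 0: [0↦0, 1↦3, 2↦1, 3↦1, 4↦0]  zeros at y ∈ {0, 4}
  x = 1: [0↦0, 1↦4, 2↦3, 3↦4, 4↦4]  zeros at y ∈ {0}
  x = 2: [0↦1, 1↦0, 2↦4, 3↦0, 4↦0]  zeros at y ∈ {1, 3, 4}
  x = 3: [0↦2, 1↦0, 2↦3, 3↦3, 4↦2]  zeros at y ∈ {1}
  x = 4: [0↦2, 1↦3, 2↦4, 3↦2, 4↦4]  zeros at y ∈ ∅
Collecting zeros: affine points = {(0, 0), (0, 4), (1, 0), (2, 1), (2, 3), (2, 4), (3, 1)}.
Total count |C(F_5)_aff| = 7.


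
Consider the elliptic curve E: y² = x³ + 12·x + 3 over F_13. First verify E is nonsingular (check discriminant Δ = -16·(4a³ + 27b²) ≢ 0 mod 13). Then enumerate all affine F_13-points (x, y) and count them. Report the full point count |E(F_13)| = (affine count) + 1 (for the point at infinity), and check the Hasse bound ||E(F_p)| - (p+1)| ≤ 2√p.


Affine points = {(0, 4), (0, 9), (1, 4), (1, 9), (2, 3), (2, 10), (3, 1), (3, 12), (7, 1), (7, 12), (8, 0), (11, 6), (11, 7), (12, 4), (12, 9)}; affine count = 15; |E(F_13)| = 16.

Discriminant check: Δ ∝ 4a³ + 27b² = 4·12³ + 27·3² = 4·1728 + 27·9 ≡ 5 (mod 13). Nonzero ⇒ E is nonsingular.
For each x ∈ F_13, compute rhs = x³ + 12·x + 3 mod 13, then count y ∈ F_13 with y² ≡ rhs.
  x = 0: rhs = 3, matching y values: 4, 9 (2 points).
  x = 1: rhs = 3, matching y values: 4, 9 (2 points).
  x = 2: rhs = 9, matching y values: 3, 10 (2 points).
  x = 3: rhs = 1, matching y values: 1, 12 (2 points).
  x = 4: rhs = 11, matching y values: none (0 points).
  x = 5: rhs = 6, matching y values: none (0 points).
  x = 6: rhs = 5, matching y values: none (0 points).
  x = 7: rhs = 1, matching y values: 1, 12 (2 points).
  x = 8: rhs = 0, matching y values: 0 (1 points).
  x = 9: rhs = 8, matching y values: none (0 points).
  x = 10: rhs = 5, matching y values: none (0 points).
  x = 11: rhs = 10, matching y values: 6, 7 (2 points).
  x = 12: rhs = 3, matching y values: 4, 9 (2 points).
Total affine count: 15.
Full point count |E(F_13)| = 15 + 1 = 16.
Hasse bound: |16 − (13+1)| = |2| = 2 ≤ 2√13 ≈ 7.2111 ✓.


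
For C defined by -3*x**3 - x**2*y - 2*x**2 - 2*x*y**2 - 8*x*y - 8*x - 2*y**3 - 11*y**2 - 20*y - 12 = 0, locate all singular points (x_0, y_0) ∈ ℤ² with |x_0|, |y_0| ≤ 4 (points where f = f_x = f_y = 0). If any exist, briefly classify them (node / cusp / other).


Singular points: {(0, -2)}; classification: cusp.

Compute partial derivatives:
  f_x = -9*x**2 - 2*x*y - 4*x - 2*y**2 - 8*y - 8.
  f_y = -x**2 - 4*x*y - 8*x - 6*y**2 - 22*y - 20.
Scan x_0 ∈ {−4, ..., 4}. For each x_0, f_y(x_0, y) is a polynomial in y; find its integer roots y ∈ {−4, ..., 4}, then test f_x and f at those candidates.
  x = -4: f_y(-4, y) = -6*y**2 - 6*y - 4; no integer root y with |y| ≤ 4.
  x = -3: f_y(-3, y) = -6*y**2 - 10*y - 5; no integer root y with |y| ≤ 4.
  x = -2: f_y(-2, y) = -6*y**2 - 14*y - 8; vanishes at y ∈ {-1}. (-2, -1): f_x = -34 ≠ 0.
  x = -1: f_y(-1, y) = -6*y**2 - 18*y - 13; no integer root y with |y| ≤ 4.
  x = 0: f_y(0, y) = -6*y**2 - 22*y - 20; vanishes at y ∈ {-2}. (0, -2): f_x = 0, f = 0 — SINGULAR.
  x = 1: f_y(1, y) = -6*y**2 - 26*y - 29; no integer root y with |y| ≤ 4.
  x = 2: f_y(2, y) = -6*y**2 - 30*y - 40; no integer root y with |y| ≤ 4.
  x = 3: f_y(3, y) = -6*y**2 - 34*y - 53; no integer root y with |y| ≤ 4.
  x = 4: f_y(4, y) = -6*y**2 - 38*y - 68; no integer root y with |y| ≤ 4.
Only singular point on the grid: (0, -2).
Classify: substitute x = 0 + u, y = -2 + v and expand: f = -3*u**3 - u**2*v - 2*u*v**2 - 2*v**3 + v**2.
No constant or linear terms (consistent with a singular point). Quadratic part: v**2. Cubic part: -3*u**3 - u**2*v - 2*u*v**2 - 2*v**3.
The quadratic part v**2 is a perfect square, so there is a single (double) tangent line v = 0, i.e. y = -2. Restricting the cubic part to that line (v = 0) leaves -3*u**3 ≠ 0, so f is not divisible by v and the branch is v² ≈ 3*u**3 to lowest order — this is a cusp.
Classification: cusp.


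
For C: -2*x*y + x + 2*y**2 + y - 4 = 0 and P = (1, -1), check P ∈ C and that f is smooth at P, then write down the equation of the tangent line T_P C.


Tangent line at P: 3*x - 5*y - 8 = 0.

Step 1: f(1, -1) = 0, so P lies on C.
Step 2: partial derivatives
  f_x(x, y) = 1 - 2*y, f_y(x, y) = -2*x + 4*y + 1.
  f_x(P) = 3, f_y(P) = -5 (gradient nonzero, so P is smooth).
Step 3: tangent line at P: 3·(x − 1) + -5·(y − -1) = 0.
Expanding: 3*x - 5*y - 8 = 0.


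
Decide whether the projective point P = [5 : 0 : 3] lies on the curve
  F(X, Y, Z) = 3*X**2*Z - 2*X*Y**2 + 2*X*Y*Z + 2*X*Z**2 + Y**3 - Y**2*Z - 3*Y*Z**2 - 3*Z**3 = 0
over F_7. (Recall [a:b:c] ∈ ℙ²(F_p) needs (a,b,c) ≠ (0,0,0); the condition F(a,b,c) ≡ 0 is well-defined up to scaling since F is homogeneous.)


F(5,0,3) ≡ 3 (mod 7); P is NOT on the curve.

Evaluate F(5, 0, 3) term-by-term (mod 7).
  3*X**2*Z ↦ 3·25·1·3 = 225
  -2*X*Y**2 ↦ -2·5·0·1 = 0
  2*X*Y*Z ↦ 2·5·0·3 = 0
  2*X*Z**2 ↦ 2·5·1·9 = 90
  Y**3 ↦ 1·1·0·1 = 0
  -Y**2*Z ↦ -1·1·0·3 = 0
  -3*Y*Z**2 ↦ -3·1·0·9 = 0
  -3*Z**3 ↦ -3·1·1·27 = -81
Sum: F(5, 0, 3) = (225) + (0) + (0) + (90) + (0) + (0) + (0) + (-81) = 234.
Reducing mod 7: 234 ≡ 3 (mod 7).
Since F(a, b, c) ≡ 3 ≠ 0 (mod 7), P does NOT lie on the curve.


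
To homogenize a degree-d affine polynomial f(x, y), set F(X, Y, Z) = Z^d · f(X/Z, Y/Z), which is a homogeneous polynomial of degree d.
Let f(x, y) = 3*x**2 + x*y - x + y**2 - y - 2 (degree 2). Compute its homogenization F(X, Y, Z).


F(X, Y, Z) = 3*X**2 + X*Y - X*Z + Y**2 - Y*Z - 2*Z**2

deg(f) = 2.
Substitute x = X/Z, y = Y/Z into f, then multiply by Z^2.
  monomial 3·x^2·y^0 ↦ 3·X^2·Y^0·Z^0.
  monomial 1·x^1·y^1 ↦ 1·X^1·Y^1·Z^0.
  monomial -1·x^1·y^0 ↦ -1·X^1·Y^0·Z^1.
  monomial 1·x^0·y^2 ↦ 1·X^0·Y^2·Z^0.
  monomial -1·x^0·y^1 ↦ -1·X^0·Y^1·Z^1.
  monomial -2·x^0·y^0 ↦ -2·X^0·Y^0·Z^2.
Collecting: F(X, Y, Z) = 3*X**2 + X*Y - X*Z + Y**2 - Y*Z - 2*Z**2.


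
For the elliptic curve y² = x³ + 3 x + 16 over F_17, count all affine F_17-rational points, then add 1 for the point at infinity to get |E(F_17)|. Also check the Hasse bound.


Affine points = {(0, 4), (0, 13), (2, 8), (2, 9), (3, 1), (3, 16), (8, 5), (8, 12), (10, 3), (10, 14), (13, 5), (13, 12), (15, 6), (15, 11)}; affine count = 14; |E(F_17)| = 15.

Discriminant check: Δ ∝ 4a³ + 27b² = 4·3³ + 27·16² = 4·27 + 27·256 ≡ 16 (mod 17). Nonzero ⇒ E is nonsingular.
For each x ∈ F_17, compute rhs = x³ + 3·x + 16 mod 17, then count y ∈ F_17 with y² ≡ rhs.
  x = 0: rhs = 16, matching y values: 4, 13 (2 points).
  x = 1: rhs = 3, matching y values: none (0 points).
  x = 2: rhs = 13, matching y values: 8, 9 (2 points).
  x = 3: rhs = 1, matching y values: 1, 16 (2 points).
  x = 4: rhs = 7, matching y values: none (0 points).
  x = 5: rhs = 3, matching y values: none (0 points).
  x = 6: rhs = 12, matching y values: none (0 points).
  x = 7: rhs = 6, matching y values: none (0 points).
  x = 8: rhs = 8, matching y values: 5, 12 (2 points).
  x = 9: rhs = 7, matching y values: none (0 points).
  x = 10: rhs = 9, matching y values: 3, 14 (2 points).
  x = 11: rhs = 3, matching y values: none (0 points).
  x = 12: rhs = 12, matching y values: none (0 points).
  x = 13: rhs = 8, matching y values: 5, 12 (2 points).
  x = 14: rhs = 14, matching y values: none (0 points).
  x = 15: rhs = 2, matching y values: 6, 11 (2 points).
  x = 16: rhs = 12, matching y values: none (0 points).
Total affine count: 14.
Full point count |E(F_17)| = 14 + 1 = 15.
Hasse bound: |15 − (17+1)| = |-3| = 3 ≤ 2√17 ≈ 8.2462 ✓.


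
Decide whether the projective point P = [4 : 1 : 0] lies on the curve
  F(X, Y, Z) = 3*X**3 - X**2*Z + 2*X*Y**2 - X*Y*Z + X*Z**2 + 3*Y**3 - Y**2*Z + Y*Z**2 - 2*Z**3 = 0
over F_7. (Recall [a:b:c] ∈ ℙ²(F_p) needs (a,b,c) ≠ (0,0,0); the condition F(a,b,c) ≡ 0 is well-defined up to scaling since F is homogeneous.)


F(4,1,0) ≡ 0 (mod 7); P is on the curve.

Evaluate F(4, 1, 0) term-by-term (mod 7).
  3*X**3 ↦ 3·64·1·1 = 192
  -X**2*Z ↦ -1·16·1·0 = 0
  2*X*Y**2 ↦ 2·4·1·1 = 8
  -X*Y*Z ↦ -1·4·1·0 = 0
  X*Z**2 ↦ 1·4·1·0 = 0
  3*Y**3 ↦ 3·1·1·1 = 3
  -Y**2*Z ↦ -1·1·1·0 = 0
  Y*Z**2 ↦ 1·1·1·0 = 0
  -2*Z**3 ↦ -2·1·1·0 = 0
Sum: F(4, 1, 0) = (192) + (0) + (8) + (0) + (0) + (3) + (0) + (0) + (0) = 203.
Reducing mod 7: 203 ≡ 0 (mod 7).
Since F(a, b, c) ≡ 0 (mod 7), P lies on the curve.


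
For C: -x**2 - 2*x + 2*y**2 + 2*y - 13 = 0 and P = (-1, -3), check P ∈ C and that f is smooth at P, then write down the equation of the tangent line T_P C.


Tangent line at P: -10*y - 30 = 0.

Step 1: f(-1, -3) = 0, so P lies on C.
Step 2: partial derivatives
  f_x(x, y) = -2*x - 2, f_y(x, y) = 4*y + 2.
  f_x(P) = 0, f_y(P) = -10 (gradient nonzero, so P is smooth).
Step 3: tangent line at P: 0·(x − -1) + -10·(y − -3) = 0.
Expanding: -10*y - 30 = 0.


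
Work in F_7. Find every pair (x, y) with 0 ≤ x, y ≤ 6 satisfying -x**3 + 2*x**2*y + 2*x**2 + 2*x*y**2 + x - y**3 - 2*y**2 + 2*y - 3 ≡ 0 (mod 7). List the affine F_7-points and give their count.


Affine F_7-points: {(0, 3), (0, 4), (0, 5), (1, 4), (2, 4), (3, 1), (4, 3), (5, 1)}; count = 8.

For each of the 49 pairs (x, y) ∈ F_7², evaluate f(x, y) mod 7. Record the zeros.
  x = 0: [0↦4, 1↦3, 2↦6, 3↦0, 4↦0, 5↦0, 6↦1]  zeros at y ∈ {3, 4, 5}
  x = 1: [0↦6, 1↦2, 2↦6, 3↦5, 4↦0, 5↦6, 6↦3]  zeros at y ∈ {4}
  x = 2: [0↦6, 1↦3, 2↦5, 3↦6, 4↦0, 5↦2, 6↦6]  zeros at y ∈ {4}
  x = 3: [0↦5, 1↦0, 2↦4, 3↦4, 4↦1, 5↦3, 6↦4]  zeros at y ∈ {1}
  x = 4: [0↦4, 1↦1, 2↦4, 3↦0, 4↦4, 5↦3, 6↦5]  zeros at y ∈ {3}
  x = 5: [0↦4, 1↦0, 2↦6, 3↦2, 4↦3, 5↦3, 6↦3]  zeros at y ∈ {1}
  x = 6: [0↦6, 1↦5, 2↦4, 3↦4, 4↦6, 5↦4, 6↦6]  zeros at y ∈ ∅
Collecting zeros: affine points = {(0, 3), (0, 4), (0, 5), (1, 4), (2, 4), (3, 1), (4, 3), (5, 1)}.
Total count |C(F_7)_aff| = 8.


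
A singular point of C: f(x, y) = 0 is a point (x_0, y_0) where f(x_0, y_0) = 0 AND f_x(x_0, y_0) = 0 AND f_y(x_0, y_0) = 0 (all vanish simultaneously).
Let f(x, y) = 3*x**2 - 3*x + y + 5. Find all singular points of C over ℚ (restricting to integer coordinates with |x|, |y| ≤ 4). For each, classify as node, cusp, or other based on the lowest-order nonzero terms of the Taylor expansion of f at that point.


No singular points in the scanned grid; C is smooth there.

Compute partial derivatives:
  f_x = 6*x - 3.
  f_y = 1.
f_y = 1 is a nonzero constant, so f_y never vanishes: no point (x, y) can satisfy f = f_x = f_y = 0. In particular no (x, y) ∈ {−4, ..., 4}² is singular; the curve is smooth.


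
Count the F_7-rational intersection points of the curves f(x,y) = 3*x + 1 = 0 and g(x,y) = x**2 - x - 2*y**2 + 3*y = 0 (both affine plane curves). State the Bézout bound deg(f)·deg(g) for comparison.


Common zeros: {(2, 2), (2, 3)}; count = 2; Bézout bound = 2.

deg(f) = 1, deg(g) = 2, so Bézout bound = 2.
Scan x ∈ F_7. For each x, list the y ∈ F_7 with f(x, y) ≡ 0 and those with g(x, y) ≡ 0 (mod 7); the common zeros in that column are the intersection.
  x = 0: f ≡ 0 at y ∈ ∅; g ≡ 0 at y ∈ {0, 5}; common: ∅.
  x = 1: f ≡ 0 at y ∈ ∅; g ≡ 0 at y ∈ {0, 5}; common: ∅.
  x = 2: f ≡ 0 at y ∈ {0, 1, 2, 3, 4, 5, 6}; g ≡ 0 at y ∈ {2, 3}; common: {2, 3}.
  x = 3: f ≡ 0 at y ∈ ∅; g ≡ 0 at y ∈ {1, 4}; common: ∅.
  x = 4: f ≡ 0 at y ∈ ∅; g ≡ 0 at y ∈ {6}; common: ∅.
  x = 5: f ≡ 0 at y ∈ ∅; g ≡ 0 at y ∈ {1, 4}; common: ∅.
  x = 6: f ≡ 0 at y ∈ ∅; g ≡ 0 at y ∈ {2, 3}; common: ∅.
Collecting: common zeros = {(2, 2), (2, 3)}, so the count is 2.
Comparison with the Bézout bound: 2 ≤ 2 = deg(f)·deg(g), as expected for curves with no common component (the bound is attained).


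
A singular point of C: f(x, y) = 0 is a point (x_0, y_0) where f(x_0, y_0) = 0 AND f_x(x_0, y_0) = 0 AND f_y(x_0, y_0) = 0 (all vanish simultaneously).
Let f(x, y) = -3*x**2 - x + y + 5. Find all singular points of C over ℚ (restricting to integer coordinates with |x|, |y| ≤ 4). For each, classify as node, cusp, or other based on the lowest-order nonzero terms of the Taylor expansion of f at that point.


No singular points in the scanned grid; C is smooth there.

Compute partial derivatives:
  f_x = -6*x - 1.
  f_y = 1.
f_y = 1 is a nonzero constant, so f_y never vanishes: no point (x, y) can satisfy f = f_x = f_y = 0. In particular no (x, y) ∈ {−4, ..., 4}² is singular; the curve is smooth.


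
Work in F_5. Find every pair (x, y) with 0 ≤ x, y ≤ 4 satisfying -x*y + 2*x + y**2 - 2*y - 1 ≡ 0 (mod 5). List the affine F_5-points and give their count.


Affine F_5-points: {(1, 4), (2, 1), (2, 3), (3, 0)}; count = 4.

For each of the 25 pairs (x, y) ∈ F_5², evaluate f(x, y) mod 5. Record the zeros.
  x = 0: [0↦4, 1↦3, 2↦4, 3↦2, 4↦2]  zeros at y ∈ ∅
  x = 1: [0↦1, 1↦4, 2↦4, 3↦1, 4↦0]  zeros at y ∈ {4}
  x = 2: [0↦3, 1↦0, 2↦4, 3↦0, 4↦3]  zeros at y ∈ {1, 3}
  x = 3: [0↦0, 1↦1, 2↦4, 3↦4, 4↦1]  zeros at y ∈ {0}
  x = 4: [0↦2, 1↦2, 2↦4, 3↦3, 4↦4]  zeros at y ∈ ∅
Collecting zeros: affine points = {(1, 4), (2, 1), (2, 3), (3, 0)}.
Total count |C(F_5)_aff| = 4.


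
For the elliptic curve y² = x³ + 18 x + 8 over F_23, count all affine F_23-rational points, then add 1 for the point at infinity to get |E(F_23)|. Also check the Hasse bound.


Affine points = {(0, 10), (0, 13), (1, 2), (1, 21), (2, 11), (2, 12), (4, 11), (4, 12), (5, 4), (5, 19), (9, 5), (9, 18), (13, 1), (13, 22), (17, 11), (17, 12), (18, 0), (22, 9), (22, 14)}; affine count = 19; |E(F_23)| = 20.

Discriminant check: Δ ∝ 4a³ + 27b² = 4·18³ + 27·8² = 4·5832 + 27·64 ≡ 9 (mod 23). Nonzero ⇒ E is nonsingular.
For each x ∈ F_23, compute rhs = x³ + 18·x + 8 mod 23, then count y ∈ F_23 with y² ≡ rhs.
  x = 0: rhs = 8, matching y values: 10, 13 (2 points).
  x = 1: rhs = 4, matching y values: 2, 21 (2 points).
  x = 2: rhs = 6, matching y values: 11, 12 (2 points).
  x = 3: rhs = 20, matching y values: none (0 points).
  x = 4: rhs = 6, matching y values: 11, 12 (2 points).
  x = 5: rhs = 16, matching y values: 4, 19 (2 points).
  x = 6: rhs = 10, matching y values: none (0 points).
  x = 7: rhs = 17, matching y values: none (0 points).
  x = 8: rhs = 20, matching y values: none (0 points).
  x = 9: rhs = 2, matching y values: 5, 18 (2 points).
  x = 10: rhs = 15, matching y values: none (0 points).
  x = 11: rhs = 19, matching y values: none (0 points).
  x = 12: rhs = 20, matching y values: none (0 points).
  x = 13: rhs = 1, matching y values: 1, 22 (2 points).
  x = 14: rhs = 14, matching y values: none (0 points).
  x = 15: rhs = 19, matching y values: none (0 points).
  x = 16: rhs = 22, matching y values: none (0 points).
  x = 17: rhs = 6, matching y values: 11, 12 (2 points).
  x = 18: rhs = 0, matching y values: 0 (1 points).
  x = 19: rhs = 10, matching y values: none (0 points).
  x = 20: rhs = 19, matching y values: none (0 points).
  x = 21: rhs = 10, matching y values: none (0 points).
  x = 22: rhs = 12, matching y values: 9, 14 (2 points).
Total affine count: 19.
Full point count |E(F_23)| = 19 + 1 = 20.
Hasse bound: |20 − (23+1)| = |-4| = 4 ≤ 2√23 ≈ 9.5917 ✓.


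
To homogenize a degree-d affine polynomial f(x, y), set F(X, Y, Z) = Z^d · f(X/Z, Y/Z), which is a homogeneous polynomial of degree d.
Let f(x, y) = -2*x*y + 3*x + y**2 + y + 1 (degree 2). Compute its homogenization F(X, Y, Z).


F(X, Y, Z) = -2*X*Y + 3*X*Z + Y**2 + Y*Z + Z**2

deg(f) = 2.
Substitute x = X/Z, y = Y/Z into f, then multiply by Z^2.
  monomial -2·x^1·y^1 ↦ -2·X^1·Y^1·Z^0.
  monomial 3·x^1·y^0 ↦ 3·X^1·Y^0·Z^1.
  monomial 1·x^0·y^2 ↦ 1·X^0·Y^2·Z^0.
  monomial 1·x^0·y^1 ↦ 1·X^0·Y^1·Z^1.
  monomial 1·x^0·y^0 ↦ 1·X^0·Y^0·Z^2.
Collecting: F(X, Y, Z) = -2*X*Y + 3*X*Z + Y**2 + Y*Z + Z**2.


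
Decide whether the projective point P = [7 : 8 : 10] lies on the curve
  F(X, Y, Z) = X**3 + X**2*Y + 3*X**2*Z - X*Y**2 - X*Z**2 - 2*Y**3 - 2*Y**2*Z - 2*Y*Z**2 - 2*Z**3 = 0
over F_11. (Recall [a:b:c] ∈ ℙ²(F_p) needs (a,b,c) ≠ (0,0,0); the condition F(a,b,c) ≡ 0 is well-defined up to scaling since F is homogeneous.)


F(7,8,10) ≡ 4 (mod 11); P is NOT on the curve.

Evaluate F(7, 8, 10) term-by-term (mod 11).
  X**3 ↦ 1·343·1·1 = 343
  X**2*Y ↦ 1·49·8·1 = 392
  3*X**2*Z ↦ 3·49·1·10 = 1470
  -X*Y**2 ↦ -1·7·64·1 = -448
  -X*Z**2 ↦ -1·7·1·100 = -700
  -2*Y**3 ↦ -2·1·512·1 = -1024
  -2*Y**2*Z ↦ -2·1·64·10 = -1280
  -2*Y*Z**2 ↦ -2·1·8·100 = -1600
  -2*Z**3 ↦ -2·1·1·1000 = -2000
Sum: F(7, 8, 10) = (343) + (392) + (1470) + (-448) + (-700) + (-1024) + (-1280) + (-1600) + (-2000) = -4847.
Reducing mod 11: -4847 ≡ 4 (mod 11).
Since F(a, b, c) ≡ 4 ≠ 0 (mod 11), P does NOT lie on the curve.


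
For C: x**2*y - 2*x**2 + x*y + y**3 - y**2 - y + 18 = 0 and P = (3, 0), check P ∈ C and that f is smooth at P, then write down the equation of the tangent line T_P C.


Tangent line at P: -12*x + 11*y + 36 = 0.

Step 1: f(3, 0) = 0, so P lies on C.
Step 2: partial derivatives
  f_x(x, y) = 2*x*y - 4*x + y, f_y(x, y) = x**2 + x + 3*y**2 - 2*y - 1.
  f_x(P) = -12, f_y(P) = 11 (gradient nonzero, so P is smooth).
Step 3: tangent line at P: -12·(x − 3) + 11·(y − 0) = 0.
Expanding: -12*x + 11*y + 36 = 0.


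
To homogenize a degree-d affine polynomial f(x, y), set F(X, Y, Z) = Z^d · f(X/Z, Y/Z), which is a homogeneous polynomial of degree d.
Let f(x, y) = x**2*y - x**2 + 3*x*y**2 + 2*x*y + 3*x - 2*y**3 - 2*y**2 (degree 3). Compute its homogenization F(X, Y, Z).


F(X, Y, Z) = X**2*Y - X**2*Z + 3*X*Y**2 + 2*X*Y*Z + 3*X*Z**2 - 2*Y**3 - 2*Y**2*Z

deg(f) = 3.
Substitute x = X/Z, y = Y/Z into f, then multiply by Z^3.
  monomial 1·x^2·y^1 ↦ 1·X^2·Y^1·Z^0.
  monomial -1·x^2·y^0 ↦ -1·X^2·Y^0·Z^1.
  monomial 3·x^1·y^2 ↦ 3·X^1·Y^2·Z^0.
  monomial 2·x^1·y^1 ↦ 2·X^1·Y^1·Z^1.
  monomial 3·x^1·y^0 ↦ 3·X^1·Y^0·Z^2.
  monomial -2·x^0·y^3 ↦ -2·X^0·Y^3·Z^0.
  monomial -2·x^0·y^2 ↦ -2·X^0·Y^2·Z^1.
Collecting: F(X, Y, Z) = X**2*Y - X**2*Z + 3*X*Y**2 + 2*X*Y*Z + 3*X*Z**2 - 2*Y**3 - 2*Y**2*Z.


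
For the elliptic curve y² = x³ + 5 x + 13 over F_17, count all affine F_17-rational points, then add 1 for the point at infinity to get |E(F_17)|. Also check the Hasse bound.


Affine points = {(0, 8), (0, 9), (1, 6), (1, 11), (3, 2), (3, 15), (6, 2), (6, 15), (7, 0), (8, 2), (8, 15), (10, 3), (10, 14), (12, 4), (12, 13)}; affine count = 15; |E(F_17)| = 16.

Discriminant check: Δ ∝ 4a³ + 27b² = 4·5³ + 27·13² = 4·125 + 27·169 ≡ 14 (mod 17). Nonzero ⇒ E is nonsingular.
For each x ∈ F_17, compute rhs = x³ + 5·x + 13 mod 17, then count y ∈ F_17 with y² ≡ rhs.
  x = 0: rhs = 13, matching y values: 8, 9 (2 points).
  x = 1: rhs = 2, matching y values: 6, 11 (2 points).
  x = 2: rhs = 14, matching y values: none (0 points).
  x = 3: rhs = 4, matching y values: 2, 15 (2 points).
  x = 4: rhs = 12, matching y values: none (0 points).
  x = 5: rhs = 10, matching y values: none (0 points).
  x = 6: rhs = 4, matching y values: 2, 15 (2 points).
  x = 7: rhs = 0, matching y values: 0 (1 points).
  x = 8: rhs = 4, matching y values: 2, 15 (2 points).
  x = 9: rhs = 5, matching y values: none (0 points).
  x = 10: rhs = 9, matching y values: 3, 14 (2 points).
  x = 11: rhs = 5, matching y values: none (0 points).
  x = 12: rhs = 16, matching y values: 4, 13 (2 points).
  x = 13: rhs = 14, matching y values: none (0 points).
  x = 14: rhs = 5, matching y values: none (0 points).
  x = 15: rhs = 12, matching y values: none (0 points).
  x = 16: rhs = 7, matching y values: none (0 points).
Total affine count: 15.
Full point count |E(F_17)| = 15 + 1 = 16.
Hasse bound: |16 − (17+1)| = |-2| = 2 ≤ 2√17 ≈ 8.2462 ✓.


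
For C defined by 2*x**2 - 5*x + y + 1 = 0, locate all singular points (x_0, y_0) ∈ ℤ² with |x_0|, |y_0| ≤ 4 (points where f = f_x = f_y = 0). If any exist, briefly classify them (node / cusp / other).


No singular points in the scanned grid; C is smooth there.

Compute partial derivatives:
  f_x = 4*x - 5.
  f_y = 1.
f_y = 1 is a nonzero constant, so f_y never vanishes: no point (x, y) can satisfy f = f_x = f_y = 0. In particular no (x, y) ∈ {−4, ..., 4}² is singular; the curve is smooth.


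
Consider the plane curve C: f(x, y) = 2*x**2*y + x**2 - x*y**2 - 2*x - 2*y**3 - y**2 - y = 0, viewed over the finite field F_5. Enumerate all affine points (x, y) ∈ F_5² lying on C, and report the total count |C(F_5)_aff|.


Affine F_5-points: {(0, 0), (1, 3), (2, 0), (2, 3), (3, 2)}; count = 5.

For each of the 25 pairs (x, y) ∈ F_5², evaluate f(x, y) mod 5. Record the zeros.
  x = 0: [0↦0, 1↦1, 2↦3, 3↦4, 4↦2]  zeros at y ∈ {0}
  x = 1: [0↦4, 1↦1, 2↦2, 3↦0, 4↦3]  zeros at y ∈ {3}
  x = 2: [0↦0, 1↦2, 2↦1, 3↦0, 4↦2]  zeros at y ∈ {0, 3}
  x = 3: [0↦3, 1↦4, 2↦0, 3↦4, 4↦4]  zeros at y ∈ {2}
  x = 4: [0↦3, 1↦2, 2↦4, 3↦2, 4↦4]  zeros at y ∈ ∅
Collecting zeros: affine points = {(0, 0), (1, 3), (2, 0), (2, 3), (3, 2)}.
Total count |C(F_5)_aff| = 5.


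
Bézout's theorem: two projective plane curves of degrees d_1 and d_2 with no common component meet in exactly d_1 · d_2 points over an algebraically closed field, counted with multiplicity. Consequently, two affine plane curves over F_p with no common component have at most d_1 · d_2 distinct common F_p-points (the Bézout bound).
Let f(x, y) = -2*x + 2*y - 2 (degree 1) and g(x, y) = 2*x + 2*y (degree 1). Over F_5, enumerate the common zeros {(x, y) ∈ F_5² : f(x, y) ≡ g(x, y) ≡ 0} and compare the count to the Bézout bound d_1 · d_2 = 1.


Common zeros: {(2, 3)}; count = 1; Bézout bound = 1.

deg(f) = 1, deg(g) = 1, so Bézout bound = 1.
Scan x ∈ F_5. For each x, list the y ∈ F_5 with f(x, y) ≡ 0 and those with g(x, y) ≡ 0 (mod 5); the common zeros in that column are the intersection.
  x = 0: f ≡ 0 at y ∈ {1}; g ≡ 0 at y ∈ {0}; common: ∅.
  x = 1: f ≡ 0 at y ∈ {2}; g ≡ 0 at y ∈ {4}; common: ∅.
  x = 2: f ≡ 0 at y ∈ {3}; g ≡ 0 at y ∈ {3}; common: {3}.
  x = 3: f ≡ 0 at y ∈ {4}; g ≡ 0 at y ∈ {2}; common: ∅.
  x = 4: f ≡ 0 at y ∈ {0}; g ≡ 0 at y ∈ {1}; common: ∅.
Collecting: common zeros = {(2, 3)}, so the count is 1.
Comparison with the Bézout bound: 1 ≤ 1 = deg(f)·deg(g), as expected for curves with no common component (the bound is attained).


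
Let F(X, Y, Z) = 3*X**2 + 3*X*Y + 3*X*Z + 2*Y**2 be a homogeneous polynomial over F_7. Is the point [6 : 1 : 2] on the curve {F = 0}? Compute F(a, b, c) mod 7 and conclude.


F(6,1,2) ≡ 3 (mod 7); P is NOT on the curve.

Evaluate F(6, 1, 2) term-by-term (mod 7).
  3*X**2 ↦ 3·36·1·1 = 108
  3*X*Y ↦ 3·6·1·1 = 18
  3*X*Z ↦ 3·6·1·2 = 36
  2*Y**2 ↦ 2·1·1·1 = 2
Sum: F(6, 1, 2) = (108) + (18) + (36) + (2) = 164.
Reducing mod 7: 164 ≡ 3 (mod 7).
Since F(a, b, c) ≡ 3 ≠ 0 (mod 7), P does NOT lie on the curve.


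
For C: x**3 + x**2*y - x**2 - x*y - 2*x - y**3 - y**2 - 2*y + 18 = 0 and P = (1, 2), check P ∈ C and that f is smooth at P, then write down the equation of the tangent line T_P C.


Tangent line at P: x - 18*y + 35 = 0.

Step 1: f(1, 2) = 0, so P lies on C.
Step 2: partial derivatives
  f_x(x, y) = 3*x**2 + 2*x*y - 2*x - y - 2, f_y(x, y) = x**2 - x - 3*y**2 - 2*y - 2.
  f_x(P) = 1, f_y(P) = -18 (gradient nonzero, so P is smooth).
Step 3: tangent line at P: 1·(x − 1) + -18·(y − 2) = 0.
Expanding: x - 18*y + 35 = 0.


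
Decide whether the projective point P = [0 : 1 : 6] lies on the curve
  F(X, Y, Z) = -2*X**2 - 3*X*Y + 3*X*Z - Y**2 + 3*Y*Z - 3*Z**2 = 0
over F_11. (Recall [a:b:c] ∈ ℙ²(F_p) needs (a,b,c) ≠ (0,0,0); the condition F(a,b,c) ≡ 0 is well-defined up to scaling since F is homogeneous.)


F(0,1,6) ≡ 8 (mod 11); P is NOT on the curve.

Evaluate F(0, 1, 6) term-by-term (mod 11).
  -2*X**2 ↦ -2·0·1·1 = 0
  -3*X*Y ↦ -3·0·1·1 = 0
  3*X*Z ↦ 3·0·1·6 = 0
  -Y**2 ↦ -1·1·1·1 = -1
  3*Y*Z ↦ 3·1·1·6 = 18
  -3*Z**2 ↦ -3·1·1·36 = -108
Sum: F(0, 1, 6) = (0) + (0) + (0) + (-1) + (18) + (-108) = -91.
Reducing mod 11: -91 ≡ 8 (mod 11).
Since F(a, b, c) ≡ 8 ≠ 0 (mod 11), P does NOT lie on the curve.


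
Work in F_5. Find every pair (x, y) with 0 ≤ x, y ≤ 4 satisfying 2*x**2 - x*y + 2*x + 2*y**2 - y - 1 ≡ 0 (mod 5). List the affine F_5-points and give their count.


Affine F_5-points: {(0, 1), (0, 2), (1, 3), (2, 1), (2, 3)}; count = 5.

For each of the 25 pairs (x, y) ∈ F_5², evaluate f(x, y) mod 5. Record the zeros.
  x = 0: [0↦4, 1↦0, 2↦0, 3↦4, 4↦2]  zeros at y ∈ {1, 2}
  x = 1: [0↦3, 1↦3, 2↦2, 3↦0, 4↦2]  zeros at y ∈ {3}
  x = 2: [0↦1, 1↦0, 2↦3, 3↦0, 4↦1]  zeros at y ∈ {1, 3}
  x = 3: [0↦3, 1↦1, 2↦3, 3↦4, 4↦4]  zeros at y ∈ ∅
  x = 4: [0↦4, 1↦1, 2↦2, 3↦2, 4↦1]  zeros at y ∈ ∅
Collecting zeros: affine points = {(0, 1), (0, 2), (1, 3), (2, 1), (2, 3)}.
Total count |C(F_5)_aff| = 5.


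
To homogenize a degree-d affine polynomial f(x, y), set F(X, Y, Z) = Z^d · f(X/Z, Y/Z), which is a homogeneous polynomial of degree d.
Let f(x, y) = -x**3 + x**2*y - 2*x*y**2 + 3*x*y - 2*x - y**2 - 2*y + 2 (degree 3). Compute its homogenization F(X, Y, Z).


F(X, Y, Z) = -X**3 + X**2*Y - 2*X*Y**2 + 3*X*Y*Z - 2*X*Z**2 - Y**2*Z - 2*Y*Z**2 + 2*Z**3

deg(f) = 3.
Substitute x = X/Z, y = Y/Z into f, then multiply by Z^3.
  monomial -1·x^3·y^0 ↦ -1·X^3·Y^0·Z^0.
  monomial 1·x^2·y^1 ↦ 1·X^2·Y^1·Z^0.
  monomial -2·x^1·y^2 ↦ -2·X^1·Y^2·Z^0.
  monomial 3·x^1·y^1 ↦ 3·X^1·Y^1·Z^1.
  monomial -2·x^1·y^0 ↦ -2·X^1·Y^0·Z^2.
  monomial -1·x^0·y^2 ↦ -1·X^0·Y^2·Z^1.
  monomial -2·x^0·y^1 ↦ -2·X^0·Y^1·Z^2.
  monomial 2·x^0·y^0 ↦ 2·X^0·Y^0·Z^3.
Collecting: F(X, Y, Z) = -X**3 + X**2*Y - 2*X*Y**2 + 3*X*Y*Z - 2*X*Z**2 - Y**2*Z - 2*Y*Z**2 + 2*Z**3.


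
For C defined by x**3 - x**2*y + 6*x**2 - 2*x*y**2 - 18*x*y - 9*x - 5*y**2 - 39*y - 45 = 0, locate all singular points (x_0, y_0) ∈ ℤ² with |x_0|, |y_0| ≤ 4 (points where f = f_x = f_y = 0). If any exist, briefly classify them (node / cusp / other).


Singular points: {(-3, -3)}; classification: cusp.

Compute partial derivatives:
  f_x = 3*x**2 - 2*x*y + 12*x - 2*y**2 - 18*y - 9.
  f_y = -x**2 - 4*x*y - 18*x - 10*y - 39.
Scan x_0 ∈ {−4, ..., 4}. For each x_0, f_y(x_0, y) is a polynomial in y; find its integer roots y ∈ {−4, ..., 4}, then test f_x and f at those candidates.
  x = -4: f_y(-4, y) = 6*y + 17; no integer root y with |y| ≤ 4.
  x = -3: f_y(-3, y) = 2*y + 6; vanishes at y ∈ {-3}. (-3, -3): f_x = 0, f = 0 — SINGULAR.
  x = -2: f_y(-2, y) = -2*y - 7; no integer root y with |y| ≤ 4.
  x = -1: f_y(-1, y) = -6*y - 22; no integer root y with |y| ≤ 4.
  x = 0: f_y(0, y) = -10*y - 39; no integer root y with |y| ≤ 4.
  x = 1: f_y(1, y) = -14*y - 58; no integer root y with |y| ≤ 4.
  x = 2: f_y(2, y) = -18*y - 79; no integer root y with |y| ≤ 4.
  x = 3: f_y(3, y) = -22*y - 102; no integer root y with |y| ≤ 4.
  x = 4: f_y(4, y) = -26*y - 127; no integer root y with |y| ≤ 4.
Only singular point on the grid: (-3, -3).
Classify: substitute x = -3 + u, y = -3 + v and expand: f = u**3 - u**2*v - 2*u*v**2 + v**2.
No constant or linear terms (consistent with a singular point). Quadratic part: v**2. Cubic part: u**3 - u**2*v - 2*u*v**2.
The quadratic part v**2 is a perfect square, so there is a single (double) tangent line v = 0, i.e. y = -3. Restricting the cubic part to that line (v = 0) leaves u**3 ≠ 0, so f is not divisible by v and the branch is v² ≈ -u**3 to lowest order — this is a cusp.
Classification: cusp.


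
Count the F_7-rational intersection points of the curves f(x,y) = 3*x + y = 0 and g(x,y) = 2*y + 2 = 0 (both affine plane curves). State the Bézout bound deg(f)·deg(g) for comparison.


Common zeros: {(5, 6)}; count = 1; Bézout bound = 1.

deg(f) = 1, deg(g) = 1, so Bézout bound = 1.
Scan x ∈ F_7. For each x, list the y ∈ F_7 with f(x, y) ≡ 0 and those with g(x, y) ≡ 0 (mod 7); the common zeros in that column are the intersection.
  x = 0: f ≡ 0 at y ∈ {0}; g ≡ 0 at y ∈ {6}; common: ∅.
  x = 1: f ≡ 0 at y ∈ {4}; g ≡ 0 at y ∈ {6}; common: ∅.
  x = 2: f ≡ 0 at y ∈ {1}; g ≡ 0 at y ∈ {6}; common: ∅.
  x = 3: f ≡ 0 at y ∈ {5}; g ≡ 0 at y ∈ {6}; common: ∅.
  x = 4: f ≡ 0 at y ∈ {2}; g ≡ 0 at y ∈ {6}; common: ∅.
  x = 5: f ≡ 0 at y ∈ {6}; g ≡ 0 at y ∈ {6}; common: {6}.
  x = 6: f ≡ 0 at y ∈ {3}; g ≡ 0 at y ∈ {6}; common: ∅.
Collecting: common zeros = {(5, 6)}, so the count is 1.
Comparison with the Bézout bound: 1 ≤ 1 = deg(f)·deg(g), as expected for curves with no common component (the bound is attained).


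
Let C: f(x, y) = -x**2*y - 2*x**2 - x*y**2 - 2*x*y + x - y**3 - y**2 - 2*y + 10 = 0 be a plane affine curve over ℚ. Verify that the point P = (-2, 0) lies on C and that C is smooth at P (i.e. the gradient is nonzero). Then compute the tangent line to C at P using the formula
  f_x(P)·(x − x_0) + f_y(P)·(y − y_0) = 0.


Tangent line at P: 9*x - 2*y + 18 = 0.

Step 1: f(-2, 0) = 0, so P lies on C.
Step 2: partial derivatives
  f_x(x, y) = -2*x*y - 4*x - y**2 - 2*y + 1, f_y(x, y) = -x**2 - 2*x*y - 2*x - 3*y**2 - 2*y - 2.
  f_x(P) = 9, f_y(P) = -2 (gradient nonzero, so P is smooth).
Step 3: tangent line at P: 9·(x − -2) + -2·(y − 0) = 0.
Expanding: 9*x - 2*y + 18 = 0.


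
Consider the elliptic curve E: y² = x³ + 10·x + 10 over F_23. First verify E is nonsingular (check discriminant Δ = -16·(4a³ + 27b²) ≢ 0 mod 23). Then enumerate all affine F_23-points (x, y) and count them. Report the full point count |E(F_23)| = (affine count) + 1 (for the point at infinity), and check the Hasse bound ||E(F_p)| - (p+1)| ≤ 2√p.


Affine points = {(5, 1), (5, 22), (7, 3), (7, 20), (8, 2), (8, 21), (9, 1), (9, 22), (10, 11), (10, 12), (11, 5), (11, 18), (12, 8), (12, 15), (15, 4), (15, 19)}; affine count = 16; |E(F_23)| = 17.

Discriminant check: Δ ∝ 4a³ + 27b² = 4·10³ + 27·10² = 4·1000 + 27·100 ≡ 7 (mod 23). Nonzero ⇒ E is nonsingular.
For each x ∈ F_23, compute rhs = x³ + 10·x + 10 mod 23, then count y ∈ F_23 with y² ≡ rhs.
  x = 0: rhs = 10, matching y values: none (0 points).
  x = 1: rhs = 21, matching y values: none (0 points).
  x = 2: rhs = 15, matching y values: none (0 points).
  x = 3: rhs = 21, matching y values: none (0 points).
  x = 4: rhs = 22, matching y values: none (0 points).
  x = 5: rhs = 1, matching y values: 1, 22 (2 points).
  x = 6: rhs = 10, matching y values: none (0 points).
  x = 7: rhs = 9, matching y values: 3, 20 (2 points).
  x = 8: rhs = 4, matching y values: 2, 21 (2 points).
  x = 9: rhs = 1, matching y values: 1, 22 (2 points).
  x = 10: rhs = 6, matching y values: 11, 12 (2 points).
  x = 11: rhs = 2, matching y values: 5, 18 (2 points).
  x = 12: rhs = 18, matching y values: 8, 15 (2 points).
  x = 13: rhs = 14, matching y values: none (0 points).
  x = 14: rhs = 19, matching y values: none (0 points).
  x = 15: rhs = 16, matching y values: 4, 19 (2 points).
  x = 16: rhs = 11, matching y values: none (0 points).
  x = 17: rhs = 10, matching y values: none (0 points).
  x = 18: rhs = 19, matching y values: none (0 points).
  x = 19: rhs = 21, matching y values: none (0 points).
  x = 20: rhs = 22, matching y values: none (0 points).
  x = 21: rhs = 5, matching y values: none (0 points).
  x = 22: rhs = 22, matching y values: none (0 points).
Total affine count: 16.
Full point count |E(F_23)| = 16 + 1 = 17.
Hasse bound: |17 − (23+1)| = |-7| = 7 ≤ 2√23 ≈ 9.5917 ✓.
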